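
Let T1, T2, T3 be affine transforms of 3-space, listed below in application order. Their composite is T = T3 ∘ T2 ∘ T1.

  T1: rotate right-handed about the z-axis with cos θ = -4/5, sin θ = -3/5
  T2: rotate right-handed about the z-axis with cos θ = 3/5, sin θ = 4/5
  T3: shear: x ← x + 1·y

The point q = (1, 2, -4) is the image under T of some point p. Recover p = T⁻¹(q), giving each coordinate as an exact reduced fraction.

T1 = [-4/5 3/5 0 0; -3/5 -4/5 0 0; 0 0 1 0; 0 0 0 1]
T2·T1 = [0 1 0 0; -1 0 0 0; 0 0 1 0; 0 0 0 1]
T3·…·T1 = [-1 1 0 0; -1 0 0 0; 0 0 1 0; 0 0 0 1]
det M = 1; M⁻¹ = [0 -1 0 0; 1 -1 0 0; 0 0 1 0; 0 0 0 1]
M⁻¹ · (1, 2, -4)ᵀ = (-2, -1, -4)ᵀ

p = (-2, -1, -4)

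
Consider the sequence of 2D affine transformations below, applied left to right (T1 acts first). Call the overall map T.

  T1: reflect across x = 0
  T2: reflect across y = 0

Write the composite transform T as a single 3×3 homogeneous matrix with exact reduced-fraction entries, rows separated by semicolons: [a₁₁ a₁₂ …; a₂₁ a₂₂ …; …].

T1 = [-1 0 0; 0 1 0; 0 0 1]
T2·T1 = [-1 0 0; 0 -1 0; 0 0 1]

T = [-1 0 0; 0 -1 0; 0 0 1]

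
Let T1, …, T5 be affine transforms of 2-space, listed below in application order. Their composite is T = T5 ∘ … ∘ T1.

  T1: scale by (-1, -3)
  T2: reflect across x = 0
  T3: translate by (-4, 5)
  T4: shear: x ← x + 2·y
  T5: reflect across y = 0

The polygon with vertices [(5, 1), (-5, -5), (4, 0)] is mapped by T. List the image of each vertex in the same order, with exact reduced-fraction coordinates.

T1 scale by (-1, -3): (5, 1) → (-5, -3); (-5, -5) → (5, 15); (4, 0) → (-4, 0)
T2 reflect across x = 0: (-5, -3) → (5, -3); (5, 15) → (-5, 15); (-4, 0) → (4, 0)
T3 translate by (-4, 5): (5, -3) → (1, 2); (-5, 15) → (-9, 20); (4, 0) → (0, 5)
T4 shear: x ← x + 2·y: (1, 2) → (5, 2); (-9, 20) → (31, 20); (0, 5) → (10, 5)
T5 reflect across y = 0: (5, 2) → (5, -2); (31, 20) → (31, -20); (10, 5) → (10, -5)

image vertices: (5, -2), (31, -20), (10, -5)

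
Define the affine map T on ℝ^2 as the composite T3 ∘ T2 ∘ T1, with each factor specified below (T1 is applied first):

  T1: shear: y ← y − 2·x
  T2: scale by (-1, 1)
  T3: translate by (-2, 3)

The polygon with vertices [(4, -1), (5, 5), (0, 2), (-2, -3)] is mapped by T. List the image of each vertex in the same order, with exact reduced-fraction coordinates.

image vertices: (-6, -6), (-7, -2), (-2, 5), (0, 4)

T1 shear: y ← y − 2·x: (4, -1) → (4, -9); (5, 5) → (5, -5); (0, 2) → (0, 2); (-2, -3) → (-2, 1)
T2 scale by (-1, 1): (4, -9) → (-4, -9); (5, -5) → (-5, -5); (0, 2) → (0, 2); (-2, 1) → (2, 1)
T3 translate by (-2, 3): (-4, -9) → (-6, -6); (-5, -5) → (-7, -2); (0, 2) → (-2, 5); (2, 1) → (0, 4)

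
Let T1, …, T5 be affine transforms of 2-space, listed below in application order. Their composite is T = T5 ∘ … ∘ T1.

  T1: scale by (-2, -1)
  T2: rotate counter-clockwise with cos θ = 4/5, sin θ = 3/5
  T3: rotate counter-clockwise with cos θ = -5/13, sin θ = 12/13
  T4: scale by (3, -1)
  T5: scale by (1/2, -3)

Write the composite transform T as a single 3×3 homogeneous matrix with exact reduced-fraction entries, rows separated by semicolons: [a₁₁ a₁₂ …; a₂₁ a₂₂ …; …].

T1 = [-2 0 0; 0 -1 0; 0 0 1]
T2·T1 = [-8/5 3/5 0; -6/5 -4/5 0; 0 0 1]
T3·…·T1 = [112/65 33/65 0; -66/65 56/65 0; 0 0 1]
T4·…·T1 = [336/65 99/65 0; 66/65 -56/65 0; 0 0 1]
T5·…·T1 = [168/65 99/130 0; -198/65 168/65 0; 0 0 1]

T = [168/65 99/130 0; -198/65 168/65 0; 0 0 1]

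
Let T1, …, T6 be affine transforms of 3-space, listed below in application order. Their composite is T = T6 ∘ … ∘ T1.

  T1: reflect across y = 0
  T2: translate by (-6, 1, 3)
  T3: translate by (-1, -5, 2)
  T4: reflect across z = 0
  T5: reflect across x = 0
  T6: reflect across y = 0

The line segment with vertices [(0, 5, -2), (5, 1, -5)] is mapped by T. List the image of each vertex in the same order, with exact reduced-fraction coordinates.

image vertices: (7, 9, -3), (2, 5, 0)

T1 reflect across y = 0: (0, 5, -2) → (0, -5, -2); (5, 1, -5) → (5, -1, -5)
T2 translate by (-6, 1, 3): (0, -5, -2) → (-6, -4, 1); (5, -1, -5) → (-1, 0, -2)
T3 translate by (-1, -5, 2): (-6, -4, 1) → (-7, -9, 3); (-1, 0, -2) → (-2, -5, 0)
T4 reflect across z = 0: (-7, -9, 3) → (-7, -9, -3); (-2, -5, 0) → (-2, -5, 0)
T5 reflect across x = 0: (-7, -9, -3) → (7, -9, -3); (-2, -5, 0) → (2, -5, 0)
T6 reflect across y = 0: (7, -9, -3) → (7, 9, -3); (2, -5, 0) → (2, 5, 0)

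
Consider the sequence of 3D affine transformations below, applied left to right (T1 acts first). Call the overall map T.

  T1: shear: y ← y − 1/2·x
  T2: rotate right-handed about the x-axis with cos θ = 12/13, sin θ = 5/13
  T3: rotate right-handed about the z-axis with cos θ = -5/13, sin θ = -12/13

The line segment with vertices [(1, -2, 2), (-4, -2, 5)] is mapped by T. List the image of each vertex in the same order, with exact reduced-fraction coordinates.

T1 shear: y ← y − 1/2·x: (1, -2, 2) → (1, -5/2, 2); (-4, -2, 5) → (-4, 0, 5)
T2 rotate right-handed about the x-axis with cos θ = 12/13, sin θ = 5/13: (1, -5/2, 2) → (1, -40/13, 23/26); (-4, 0, 5) → (-4, -25/13, 60/13)
T3 rotate right-handed about the z-axis with cos θ = -5/13, sin θ = -12/13: (1, -40/13, 23/26) → (-545/169, 44/169, 23/26); (-4, -25/13, 60/13) → (-40/169, 749/169, 60/13)

image vertices: (-545/169, 44/169, 23/26), (-40/169, 749/169, 60/13)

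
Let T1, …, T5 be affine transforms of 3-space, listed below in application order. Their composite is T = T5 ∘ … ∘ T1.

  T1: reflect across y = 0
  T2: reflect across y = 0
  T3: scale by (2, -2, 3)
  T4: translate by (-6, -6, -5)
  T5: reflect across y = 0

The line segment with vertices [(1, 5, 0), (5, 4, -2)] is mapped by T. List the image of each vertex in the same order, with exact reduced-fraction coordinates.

T1 reflect across y = 0: (1, 5, 0) → (1, -5, 0); (5, 4, -2) → (5, -4, -2)
T2 reflect across y = 0: (1, -5, 0) → (1, 5, 0); (5, -4, -2) → (5, 4, -2)
T3 scale by (2, -2, 3): (1, 5, 0) → (2, -10, 0); (5, 4, -2) → (10, -8, -6)
T4 translate by (-6, -6, -5): (2, -10, 0) → (-4, -16, -5); (10, -8, -6) → (4, -14, -11)
T5 reflect across y = 0: (-4, -16, -5) → (-4, 16, -5); (4, -14, -11) → (4, 14, -11)

image vertices: (-4, 16, -5), (4, 14, -11)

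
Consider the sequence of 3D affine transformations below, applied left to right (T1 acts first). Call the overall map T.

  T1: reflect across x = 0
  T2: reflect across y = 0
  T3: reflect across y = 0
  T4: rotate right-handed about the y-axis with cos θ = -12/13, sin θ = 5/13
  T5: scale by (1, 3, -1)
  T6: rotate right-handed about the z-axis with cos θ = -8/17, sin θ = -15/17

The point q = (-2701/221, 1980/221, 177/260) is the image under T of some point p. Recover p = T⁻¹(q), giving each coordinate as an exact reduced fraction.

T1 = [-1 0 0 0; 0 1 0 0; 0 0 1 0; 0 0 0 1]
T2·T1 = [-1 0 0 0; 0 -1 0 0; 0 0 1 0; 0 0 0 1]
T3·…·T1 = [-1 0 0 0; 0 1 0 0; 0 0 1 0; 0 0 0 1]
T4·…·T1 = [12/13 0 5/13 0; 0 1 0 0; 5/13 0 -12/13 0; 0 0 0 1]
T5·…·T1 = [12/13 0 5/13 0; 0 3 0 0; -5/13 0 12/13 0; 0 0 0 1]
T6·…·T1 = [-96/221 45/17 -40/221 0; -180/221 -24/17 -75/221 0; -5/13 0 12/13 0; 0 0 0 1]
det M = 3; M⁻¹ = [-96/221 -180/221 -5/13 0; 5/17 -8/51 0 0; -40/221 -75/221 12/13 0; 0 0 0 1]
M⁻¹ · (-2701/221, 1980/221, 177/260)ᵀ = (-9/4, -5, -1/5)ᵀ

p = (-9/4, -5, -1/5)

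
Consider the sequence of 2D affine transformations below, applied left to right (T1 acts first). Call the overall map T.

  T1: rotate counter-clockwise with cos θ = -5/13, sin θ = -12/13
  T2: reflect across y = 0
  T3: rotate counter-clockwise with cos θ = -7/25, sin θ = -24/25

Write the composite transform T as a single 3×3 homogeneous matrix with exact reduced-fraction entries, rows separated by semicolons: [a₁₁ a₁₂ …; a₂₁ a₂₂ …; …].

T = [323/325 36/325 0; 36/325 -323/325 0; 0 0 1]

T1 = [-5/13 12/13 0; -12/13 -5/13 0; 0 0 1]
T2·T1 = [-5/13 12/13 0; 12/13 5/13 0; 0 0 1]
T3·…·T1 = [323/325 36/325 0; 36/325 -323/325 0; 0 0 1]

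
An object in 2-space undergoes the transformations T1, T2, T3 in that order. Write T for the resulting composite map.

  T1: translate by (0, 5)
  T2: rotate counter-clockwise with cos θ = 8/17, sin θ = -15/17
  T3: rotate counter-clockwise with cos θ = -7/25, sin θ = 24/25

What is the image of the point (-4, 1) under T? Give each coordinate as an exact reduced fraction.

T(p) = (-2998/425, 636/425)

T1 translate by (0, 5): (-4, 1) → (-4, 6)
T2 rotate counter-clockwise with cos θ = 8/17, sin θ = -15/17: (-4, 6) → (58/17, 108/17)
T3 rotate counter-clockwise with cos θ = -7/25, sin θ = 24/25: (58/17, 108/17) → (-2998/425, 636/425)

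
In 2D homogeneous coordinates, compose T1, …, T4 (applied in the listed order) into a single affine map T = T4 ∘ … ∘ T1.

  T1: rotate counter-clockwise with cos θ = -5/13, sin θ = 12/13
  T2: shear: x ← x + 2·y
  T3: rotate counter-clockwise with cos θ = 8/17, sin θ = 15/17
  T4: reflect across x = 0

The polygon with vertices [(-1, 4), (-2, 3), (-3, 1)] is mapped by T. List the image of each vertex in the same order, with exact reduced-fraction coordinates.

T1 rotate counter-clockwise with cos θ = -5/13, sin θ = 12/13: (-1, 4) → (-43/13, -32/13); (-2, 3) → (-2, -3); (-3, 1) → (3/13, -41/13)
T2 shear: x ← x + 2·y: (-43/13, -32/13) → (-107/13, -32/13); (-2, -3) → (-8, -3); (3/13, -41/13) → (-79/13, -41/13)
T3 rotate counter-clockwise with cos θ = 8/17, sin θ = 15/17: (-107/13, -32/13) → (-376/221, -1861/221); (-8, -3) → (-19/17, -144/17); (-79/13, -41/13) → (-1/13, -89/13)
T4 reflect across x = 0: (-376/221, -1861/221) → (376/221, -1861/221); (-19/17, -144/17) → (19/17, -144/17); (-1/13, -89/13) → (1/13, -89/13)

image vertices: (376/221, -1861/221), (19/17, -144/17), (1/13, -89/13)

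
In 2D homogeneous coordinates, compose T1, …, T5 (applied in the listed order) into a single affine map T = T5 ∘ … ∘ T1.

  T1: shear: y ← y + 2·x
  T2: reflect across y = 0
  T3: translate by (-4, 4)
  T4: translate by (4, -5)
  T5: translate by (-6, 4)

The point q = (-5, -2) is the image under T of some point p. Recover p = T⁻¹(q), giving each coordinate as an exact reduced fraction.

T1 = [1 0 0; 2 1 0; 0 0 1]
T2·T1 = [1 0 0; -2 -1 0; 0 0 1]
T3·…·T1 = [1 0 -4; -2 -1 4; 0 0 1]
T4·…·T1 = [1 0 0; -2 -1 -1; 0 0 1]
T5·…·T1 = [1 0 -6; -2 -1 3; 0 0 1]
det M = -1; M⁻¹ = [1 0 6; -2 -1 -9; 0 0 1]
M⁻¹ · (-5, -2)ᵀ = (1, 3)ᵀ

p = (1, 3)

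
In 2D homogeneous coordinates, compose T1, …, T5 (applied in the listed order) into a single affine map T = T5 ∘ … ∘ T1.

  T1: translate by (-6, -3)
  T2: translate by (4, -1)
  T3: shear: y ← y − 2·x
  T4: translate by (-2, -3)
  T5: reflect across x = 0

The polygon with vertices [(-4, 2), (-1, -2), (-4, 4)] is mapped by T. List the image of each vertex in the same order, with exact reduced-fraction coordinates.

T1 translate by (-6, -3): (-4, 2) → (-10, -1); (-1, -2) → (-7, -5); (-4, 4) → (-10, 1)
T2 translate by (4, -1): (-10, -1) → (-6, -2); (-7, -5) → (-3, -6); (-10, 1) → (-6, 0)
T3 shear: y ← y − 2·x: (-6, -2) → (-6, 10); (-3, -6) → (-3, 0); (-6, 0) → (-6, 12)
T4 translate by (-2, -3): (-6, 10) → (-8, 7); (-3, 0) → (-5, -3); (-6, 12) → (-8, 9)
T5 reflect across x = 0: (-8, 7) → (8, 7); (-5, -3) → (5, -3); (-8, 9) → (8, 9)

image vertices: (8, 7), (5, -3), (8, 9)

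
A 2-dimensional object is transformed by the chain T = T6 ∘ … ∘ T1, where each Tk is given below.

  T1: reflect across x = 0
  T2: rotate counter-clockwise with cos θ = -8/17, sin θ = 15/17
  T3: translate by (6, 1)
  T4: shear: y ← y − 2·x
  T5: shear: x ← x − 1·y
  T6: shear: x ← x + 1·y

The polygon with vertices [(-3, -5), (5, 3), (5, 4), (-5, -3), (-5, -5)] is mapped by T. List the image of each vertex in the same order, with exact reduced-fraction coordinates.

image vertices: (9, -12), (97/17, -276/17), (82/17, -254/17), (107/17, -98/17), (137/17, -142/17)

T1 reflect across x = 0: (-3, -5) → (3, -5); (5, 3) → (-5, 3); (5, 4) → (-5, 4); (-5, -3) → (5, -3); (-5, -5) → (5, -5)
T2 rotate counter-clockwise with cos θ = -8/17, sin θ = 15/17: (3, -5) → (3, 5); (-5, 3) → (-5/17, -99/17); (-5, 4) → (-20/17, -107/17); (5, -3) → (5/17, 99/17); (5, -5) → (35/17, 115/17)
T3 translate by (6, 1): (3, 5) → (9, 6); (-5/17, -99/17) → (97/17, -82/17); (-20/17, -107/17) → (82/17, -90/17); (5/17, 99/17) → (107/17, 116/17); (35/17, 115/17) → (137/17, 132/17)
T4 shear: y ← y − 2·x: (9, 6) → (9, -12); (97/17, -82/17) → (97/17, -276/17); (82/17, -90/17) → (82/17, -254/17); (107/17, 116/17) → (107/17, -98/17); (137/17, 132/17) → (137/17, -142/17)
T5 shear: x ← x − 1·y: (9, -12) → (21, -12); (97/17, -276/17) → (373/17, -276/17); (82/17, -254/17) → (336/17, -254/17); (107/17, -98/17) → (205/17, -98/17); (137/17, -142/17) → (279/17, -142/17)
T6 shear: x ← x + 1·y: (21, -12) → (9, -12); (373/17, -276/17) → (97/17, -276/17); (336/17, -254/17) → (82/17, -254/17); (205/17, -98/17) → (107/17, -98/17); (279/17, -142/17) → (137/17, -142/17)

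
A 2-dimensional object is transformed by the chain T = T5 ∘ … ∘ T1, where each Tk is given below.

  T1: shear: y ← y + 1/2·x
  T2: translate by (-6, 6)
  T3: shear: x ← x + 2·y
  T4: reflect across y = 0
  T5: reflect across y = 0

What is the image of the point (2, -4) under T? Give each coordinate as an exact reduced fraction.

T1 shear: y ← y + 1/2·x: (2, -4) → (2, -3)
T2 translate by (-6, 6): (2, -3) → (-4, 3)
T3 shear: x ← x + 2·y: (-4, 3) → (2, 3)
T4 reflect across y = 0: (2, 3) → (2, -3)
T5 reflect across y = 0: (2, -3) → (2, 3)

T(p) = (2, 3)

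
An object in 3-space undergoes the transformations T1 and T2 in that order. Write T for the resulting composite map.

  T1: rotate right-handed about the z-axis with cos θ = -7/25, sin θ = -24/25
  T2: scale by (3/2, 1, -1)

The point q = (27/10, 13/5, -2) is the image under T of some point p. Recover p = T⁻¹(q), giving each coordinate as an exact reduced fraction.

T1 = [-7/25 24/25 0 0; -24/25 -7/25 0 0; 0 0 1 0; 0 0 0 1]
T2·T1 = [-21/50 36/25 0 0; -24/25 -7/25 0 0; 0 0 -1 0; 0 0 0 1]
det M = -3/2; M⁻¹ = [-14/75 -24/25 0 0; 16/25 -7/25 0 0; 0 0 -1 0; 0 0 0 1]
M⁻¹ · (27/10, 13/5, -2)ᵀ = (-3, 1, 2)ᵀ

p = (-3, 1, 2)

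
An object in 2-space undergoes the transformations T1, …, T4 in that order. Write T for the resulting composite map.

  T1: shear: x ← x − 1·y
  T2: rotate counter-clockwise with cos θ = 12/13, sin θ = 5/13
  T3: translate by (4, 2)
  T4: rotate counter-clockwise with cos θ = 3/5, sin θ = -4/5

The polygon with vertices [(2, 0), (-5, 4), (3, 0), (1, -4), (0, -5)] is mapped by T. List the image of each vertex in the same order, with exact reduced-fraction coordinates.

T1 shear: x ← x − 1·y: (2, 0) → (2, 0); (-5, 4) → (-9, 4); (3, 0) → (3, 0); (1, -4) → (5, -4); (0, -5) → (5, -5)
T2 rotate counter-clockwise with cos θ = 12/13, sin θ = 5/13: (2, 0) → (24/13, 10/13); (-9, 4) → (-128/13, 3/13); (3, 0) → (36/13, 15/13); (5, -4) → (80/13, -23/13); (5, -5) → (85/13, -35/13)
T3 translate by (4, 2): (24/13, 10/13) → (76/13, 36/13); (-128/13, 3/13) → (-76/13, 29/13); (36/13, 15/13) → (88/13, 41/13); (80/13, -23/13) → (132/13, 3/13); (85/13, -35/13) → (137/13, -9/13)
T4 rotate counter-clockwise with cos θ = 3/5, sin θ = -4/5: (76/13, 36/13) → (372/65, -196/65); (-76/13, 29/13) → (-112/65, 391/65); (88/13, 41/13) → (428/65, -229/65); (132/13, 3/13) → (408/65, -519/65); (137/13, -9/13) → (75/13, -115/13)

image vertices: (372/65, -196/65), (-112/65, 391/65), (428/65, -229/65), (408/65, -519/65), (75/13, -115/13)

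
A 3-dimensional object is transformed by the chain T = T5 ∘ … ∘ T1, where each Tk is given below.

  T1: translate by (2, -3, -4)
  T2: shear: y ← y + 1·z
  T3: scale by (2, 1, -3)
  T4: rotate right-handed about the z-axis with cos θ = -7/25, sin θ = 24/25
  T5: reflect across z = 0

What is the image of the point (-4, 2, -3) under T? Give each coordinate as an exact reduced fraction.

T(p) = (44/5, -8/5, -21)

T1 translate by (2, -3, -4): (-4, 2, -3) → (-2, -1, -7)
T2 shear: y ← y + 1·z: (-2, -1, -7) → (-2, -8, -7)
T3 scale by (2, 1, -3): (-2, -8, -7) → (-4, -8, 21)
T4 rotate right-handed about the z-axis with cos θ = -7/25, sin θ = 24/25: (-4, -8, 21) → (44/5, -8/5, 21)
T5 reflect across z = 0: (44/5, -8/5, 21) → (44/5, -8/5, -21)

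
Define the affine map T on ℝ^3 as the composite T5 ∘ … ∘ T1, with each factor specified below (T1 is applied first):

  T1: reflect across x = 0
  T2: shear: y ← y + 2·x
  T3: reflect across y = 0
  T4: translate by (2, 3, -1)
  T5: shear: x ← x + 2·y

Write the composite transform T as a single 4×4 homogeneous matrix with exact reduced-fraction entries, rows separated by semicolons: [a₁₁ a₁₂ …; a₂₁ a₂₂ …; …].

T1 = [-1 0 0 0; 0 1 0 0; 0 0 1 0; 0 0 0 1]
T2·T1 = [-1 0 0 0; -2 1 0 0; 0 0 1 0; 0 0 0 1]
T3·…·T1 = [-1 0 0 0; 2 -1 0 0; 0 0 1 0; 0 0 0 1]
T4·…·T1 = [-1 0 0 2; 2 -1 0 3; 0 0 1 -1; 0 0 0 1]
T5·…·T1 = [3 -2 0 8; 2 -1 0 3; 0 0 1 -1; 0 0 0 1]

T = [3 -2 0 8; 2 -1 0 3; 0 0 1 -1; 0 0 0 1]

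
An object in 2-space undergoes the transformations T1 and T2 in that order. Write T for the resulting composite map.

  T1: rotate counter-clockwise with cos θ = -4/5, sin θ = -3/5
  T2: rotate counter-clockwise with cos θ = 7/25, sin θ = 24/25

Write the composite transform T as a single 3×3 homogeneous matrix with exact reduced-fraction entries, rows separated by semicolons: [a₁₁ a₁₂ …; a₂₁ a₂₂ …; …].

T = [44/125 117/125 0; -117/125 44/125 0; 0 0 1]

T1 = [-4/5 3/5 0; -3/5 -4/5 0; 0 0 1]
T2·T1 = [44/125 117/125 0; -117/125 44/125 0; 0 0 1]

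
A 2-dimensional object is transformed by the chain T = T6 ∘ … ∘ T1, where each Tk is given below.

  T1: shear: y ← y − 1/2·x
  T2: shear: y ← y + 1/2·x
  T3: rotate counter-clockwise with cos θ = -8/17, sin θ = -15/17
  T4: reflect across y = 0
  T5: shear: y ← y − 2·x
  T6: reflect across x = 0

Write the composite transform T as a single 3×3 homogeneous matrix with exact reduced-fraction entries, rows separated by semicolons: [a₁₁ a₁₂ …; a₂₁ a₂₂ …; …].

T = [8/17 -15/17 0; 31/17 -22/17 0; 0 0 1]

T1 = [1 0 0; -1/2 1 0; 0 0 1]
T2·T1 = [1 0 0; 0 1 0; 0 0 1]
T3·…·T1 = [-8/17 15/17 0; -15/17 -8/17 0; 0 0 1]
T4·…·T1 = [-8/17 15/17 0; 15/17 8/17 0; 0 0 1]
T5·…·T1 = [-8/17 15/17 0; 31/17 -22/17 0; 0 0 1]
T6·…·T1 = [8/17 -15/17 0; 31/17 -22/17 0; 0 0 1]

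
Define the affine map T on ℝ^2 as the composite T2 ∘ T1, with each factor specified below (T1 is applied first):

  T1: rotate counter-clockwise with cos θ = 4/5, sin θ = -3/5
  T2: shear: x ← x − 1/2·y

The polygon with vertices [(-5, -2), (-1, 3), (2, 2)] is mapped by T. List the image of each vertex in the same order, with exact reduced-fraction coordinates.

T1 rotate counter-clockwise with cos θ = 4/5, sin θ = -3/5: (-5, -2) → (-26/5, 7/5); (-1, 3) → (1, 3); (2, 2) → (14/5, 2/5)
T2 shear: x ← x − 1/2·y: (-26/5, 7/5) → (-59/10, 7/5); (1, 3) → (-1/2, 3); (14/5, 2/5) → (13/5, 2/5)

image vertices: (-59/10, 7/5), (-1/2, 3), (13/5, 2/5)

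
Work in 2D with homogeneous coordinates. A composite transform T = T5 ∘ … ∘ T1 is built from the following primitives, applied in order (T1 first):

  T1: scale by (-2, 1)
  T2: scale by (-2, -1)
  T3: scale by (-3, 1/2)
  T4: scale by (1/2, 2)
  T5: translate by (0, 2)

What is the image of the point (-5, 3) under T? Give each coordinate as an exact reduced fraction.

T(p) = (30, -1)

T1 scale by (-2, 1): (-5, 3) → (10, 3)
T2 scale by (-2, -1): (10, 3) → (-20, -3)
T3 scale by (-3, 1/2): (-20, -3) → (60, -3/2)
T4 scale by (1/2, 2): (60, -3/2) → (30, -3)
T5 translate by (0, 2): (30, -3) → (30, -1)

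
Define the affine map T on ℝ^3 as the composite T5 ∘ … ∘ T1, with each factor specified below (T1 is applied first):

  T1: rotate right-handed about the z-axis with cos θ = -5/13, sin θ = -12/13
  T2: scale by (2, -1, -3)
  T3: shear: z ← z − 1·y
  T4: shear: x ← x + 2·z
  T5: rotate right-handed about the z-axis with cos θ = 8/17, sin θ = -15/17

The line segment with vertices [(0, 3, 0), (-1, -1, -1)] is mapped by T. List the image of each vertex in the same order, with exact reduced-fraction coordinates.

image vertices: (33/13, -30/13, -15/13), (529/221, -1606/221, 56/13)

T1 rotate right-handed about the z-axis with cos θ = -5/13, sin θ = -12/13: (0, 3, 0) → (36/13, -15/13, 0); (-1, -1, -1) → (-7/13, 17/13, -1)
T2 scale by (2, -1, -3): (36/13, -15/13, 0) → (72/13, 15/13, 0); (-7/13, 17/13, -1) → (-14/13, -17/13, 3)
T3 shear: z ← z − 1·y: (72/13, 15/13, 0) → (72/13, 15/13, -15/13); (-14/13, -17/13, 3) → (-14/13, -17/13, 56/13)
T4 shear: x ← x + 2·z: (72/13, 15/13, -15/13) → (42/13, 15/13, -15/13); (-14/13, -17/13, 56/13) → (98/13, -17/13, 56/13)
T5 rotate right-handed about the z-axis with cos θ = 8/17, sin θ = -15/17: (42/13, 15/13, -15/13) → (33/13, -30/13, -15/13); (98/13, -17/13, 56/13) → (529/221, -1606/221, 56/13)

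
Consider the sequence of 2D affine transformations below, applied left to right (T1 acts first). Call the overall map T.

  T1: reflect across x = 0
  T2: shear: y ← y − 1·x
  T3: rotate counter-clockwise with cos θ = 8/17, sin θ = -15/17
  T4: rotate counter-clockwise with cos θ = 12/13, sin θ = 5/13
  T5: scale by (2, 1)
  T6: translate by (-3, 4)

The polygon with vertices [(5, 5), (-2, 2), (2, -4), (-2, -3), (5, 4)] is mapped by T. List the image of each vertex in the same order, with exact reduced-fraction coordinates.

image vertices: (427/221, 3294/221), (21/221, 604/221), (-1907/221, 822/221), (-1379/221, -251/221), (147/221, 3123/221)

T1 reflect across x = 0: (5, 5) → (-5, 5); (-2, 2) → (2, 2); (2, -4) → (-2, -4); (-2, -3) → (2, -3); (5, 4) → (-5, 4)
T2 shear: y ← y − 1·x: (-5, 5) → (-5, 10); (2, 2) → (2, 0); (-2, -4) → (-2, -2); (2, -3) → (2, -5); (-5, 4) → (-5, 9)
T3 rotate counter-clockwise with cos θ = 8/17, sin θ = -15/17: (-5, 10) → (110/17, 155/17); (2, 0) → (16/17, -30/17); (-2, -2) → (-46/17, 14/17); (2, -5) → (-59/17, -70/17); (-5, 9) → (95/17, 147/17)
T4 rotate counter-clockwise with cos θ = 12/13, sin θ = 5/13: (110/17, 155/17) → (545/221, 2410/221); (16/17, -30/17) → (342/221, -280/221); (-46/17, 14/17) → (-622/221, -62/221); (-59/17, -70/17) → (-358/221, -1135/221); (95/17, 147/17) → (405/221, 2239/221)
T5 scale by (2, 1): (545/221, 2410/221) → (1090/221, 2410/221); (342/221, -280/221) → (684/221, -280/221); (-622/221, -62/221) → (-1244/221, -62/221); (-358/221, -1135/221) → (-716/221, -1135/221); (405/221, 2239/221) → (810/221, 2239/221)
T6 translate by (-3, 4): (1090/221, 2410/221) → (427/221, 3294/221); (684/221, -280/221) → (21/221, 604/221); (-1244/221, -62/221) → (-1907/221, 822/221); (-716/221, -1135/221) → (-1379/221, -251/221); (810/221, 2239/221) → (147/221, 3123/221)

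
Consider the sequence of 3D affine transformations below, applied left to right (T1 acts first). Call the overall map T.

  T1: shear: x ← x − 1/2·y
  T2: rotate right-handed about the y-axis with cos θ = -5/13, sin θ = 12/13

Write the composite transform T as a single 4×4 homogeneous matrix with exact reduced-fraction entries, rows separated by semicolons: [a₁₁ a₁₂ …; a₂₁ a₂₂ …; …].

T = [-5/13 5/26 12/13 0; 0 1 0 0; -12/13 6/13 -5/13 0; 0 0 0 1]

T1 = [1 -1/2 0 0; 0 1 0 0; 0 0 1 0; 0 0 0 1]
T2·T1 = [-5/13 5/26 12/13 0; 0 1 0 0; -12/13 6/13 -5/13 0; 0 0 0 1]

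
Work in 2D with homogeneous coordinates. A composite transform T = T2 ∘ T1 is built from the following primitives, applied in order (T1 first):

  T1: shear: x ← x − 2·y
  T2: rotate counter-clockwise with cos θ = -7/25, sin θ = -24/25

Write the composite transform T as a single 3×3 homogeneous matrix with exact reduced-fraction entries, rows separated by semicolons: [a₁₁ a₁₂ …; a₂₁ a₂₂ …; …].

T1 = [1 -2 0; 0 1 0; 0 0 1]
T2·T1 = [-7/25 38/25 0; -24/25 41/25 0; 0 0 1]

T = [-7/25 38/25 0; -24/25 41/25 0; 0 0 1]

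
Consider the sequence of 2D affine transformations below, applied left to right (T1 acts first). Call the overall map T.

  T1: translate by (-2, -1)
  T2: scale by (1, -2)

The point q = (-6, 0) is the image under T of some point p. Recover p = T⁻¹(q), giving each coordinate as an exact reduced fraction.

T1 = [1 0 -2; 0 1 -1; 0 0 1]
T2·T1 = [1 0 -2; 0 -2 2; 0 0 1]
det M = -2; M⁻¹ = [1 0 2; 0 -1/2 1; 0 0 1]
M⁻¹ · (-6, 0)ᵀ = (-4, 1)ᵀ

p = (-4, 1)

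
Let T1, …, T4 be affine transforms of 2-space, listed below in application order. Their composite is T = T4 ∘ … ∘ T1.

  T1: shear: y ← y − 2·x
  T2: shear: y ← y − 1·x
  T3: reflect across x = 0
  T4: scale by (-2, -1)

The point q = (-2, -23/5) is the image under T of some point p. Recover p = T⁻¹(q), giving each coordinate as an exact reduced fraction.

p = (-1, 8/5)

T1 = [1 0 0; -2 1 0; 0 0 1]
T2·T1 = [1 0 0; -3 1 0; 0 0 1]
T3·…·T1 = [-1 0 0; -3 1 0; 0 0 1]
T4·…·T1 = [2 0 0; 3 -1 0; 0 0 1]
det M = -2; M⁻¹ = [1/2 0 0; 3/2 -1 0; 0 0 1]
M⁻¹ · (-2, -23/5)ᵀ = (-1, 8/5)ᵀ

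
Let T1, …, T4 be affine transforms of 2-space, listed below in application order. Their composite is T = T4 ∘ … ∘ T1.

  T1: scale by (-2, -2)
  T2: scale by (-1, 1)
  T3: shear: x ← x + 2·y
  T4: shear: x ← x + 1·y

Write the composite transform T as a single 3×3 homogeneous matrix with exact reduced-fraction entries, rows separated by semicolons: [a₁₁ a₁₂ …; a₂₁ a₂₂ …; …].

T = [2 -6 0; 0 -2 0; 0 0 1]

T1 = [-2 0 0; 0 -2 0; 0 0 1]
T2·T1 = [2 0 0; 0 -2 0; 0 0 1]
T3·…·T1 = [2 -4 0; 0 -2 0; 0 0 1]
T4·…·T1 = [2 -6 0; 0 -2 0; 0 0 1]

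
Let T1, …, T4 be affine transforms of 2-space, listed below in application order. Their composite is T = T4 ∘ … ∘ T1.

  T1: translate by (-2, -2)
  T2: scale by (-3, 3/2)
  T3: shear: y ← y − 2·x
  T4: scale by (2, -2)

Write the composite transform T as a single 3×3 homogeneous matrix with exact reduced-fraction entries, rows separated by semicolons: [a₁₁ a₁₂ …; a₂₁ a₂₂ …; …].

T1 = [1 0 -2; 0 1 -2; 0 0 1]
T2·T1 = [-3 0 6; 0 3/2 -3; 0 0 1]
T3·…·T1 = [-3 0 6; 6 3/2 -15; 0 0 1]
T4·…·T1 = [-6 0 12; -12 -3 30; 0 0 1]

T = [-6 0 12; -12 -3 30; 0 0 1]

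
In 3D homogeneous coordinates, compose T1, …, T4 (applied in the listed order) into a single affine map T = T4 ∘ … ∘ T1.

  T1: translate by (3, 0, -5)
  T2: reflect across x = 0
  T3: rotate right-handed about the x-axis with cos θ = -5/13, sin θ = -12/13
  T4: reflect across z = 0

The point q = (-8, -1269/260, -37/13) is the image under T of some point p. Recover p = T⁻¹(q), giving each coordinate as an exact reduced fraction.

T1 = [1 0 0 3; 0 1 0 0; 0 0 1 -5; 0 0 0 1]
T2·T1 = [-1 0 0 -3; 0 1 0 0; 0 0 1 -5; 0 0 0 1]
T3·…·T1 = [-1 0 0 -3; 0 -5/13 12/13 -60/13; 0 -12/13 -5/13 25/13; 0 0 0 1]
T4·…·T1 = [-1 0 0 -3; 0 -5/13 12/13 -60/13; 0 12/13 5/13 -25/13; 0 0 0 1]
det M = 1; M⁻¹ = [-1 0 0 -3; 0 -5/13 12/13 0; 0 12/13 5/13 5; 0 0 0 1]
M⁻¹ · (-8, -1269/260, -37/13)ᵀ = (5, -3/4, -3/5)ᵀ

p = (5, -3/4, -3/5)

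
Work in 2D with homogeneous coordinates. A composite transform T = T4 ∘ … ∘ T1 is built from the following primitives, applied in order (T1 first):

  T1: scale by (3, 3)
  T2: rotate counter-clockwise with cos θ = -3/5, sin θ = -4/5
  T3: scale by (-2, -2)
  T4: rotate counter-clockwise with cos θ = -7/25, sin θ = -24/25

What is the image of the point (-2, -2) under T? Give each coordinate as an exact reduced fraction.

T(p) = (-84/5, 12/5)

T1 scale by (3, 3): (-2, -2) → (-6, -6)
T2 rotate counter-clockwise with cos θ = -3/5, sin θ = -4/5: (-6, -6) → (-6/5, 42/5)
T3 scale by (-2, -2): (-6/5, 42/5) → (12/5, -84/5)
T4 rotate counter-clockwise with cos θ = -7/25, sin θ = -24/25: (12/5, -84/5) → (-84/5, 12/5)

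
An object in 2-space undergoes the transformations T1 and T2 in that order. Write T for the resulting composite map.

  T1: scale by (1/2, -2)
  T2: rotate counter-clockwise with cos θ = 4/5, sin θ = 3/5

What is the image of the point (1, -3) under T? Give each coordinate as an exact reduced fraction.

T1 scale by (1/2, -2): (1, -3) → (1/2, 6)
T2 rotate counter-clockwise with cos θ = 4/5, sin θ = 3/5: (1/2, 6) → (-16/5, 51/10)

T(p) = (-16/5, 51/10)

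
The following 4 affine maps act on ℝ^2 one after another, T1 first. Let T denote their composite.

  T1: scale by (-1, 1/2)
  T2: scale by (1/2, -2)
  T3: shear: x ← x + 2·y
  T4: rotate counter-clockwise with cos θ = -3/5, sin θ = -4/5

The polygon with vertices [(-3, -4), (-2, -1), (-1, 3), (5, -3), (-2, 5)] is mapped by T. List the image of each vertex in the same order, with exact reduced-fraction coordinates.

T1 scale by (-1, 1/2): (-3, -4) → (3, -2); (-2, -1) → (2, -1/2); (-1, 3) → (1, 3/2); (5, -3) → (-5, -3/2); (-2, 5) → (2, 5/2)
T2 scale by (1/2, -2): (3, -2) → (3/2, 4); (2, -1/2) → (1, 1); (1, 3/2) → (1/2, -3); (-5, -3/2) → (-5/2, 3); (2, 5/2) → (1, -5)
T3 shear: x ← x + 2·y: (3/2, 4) → (19/2, 4); (1, 1) → (3, 1); (1/2, -3) → (-11/2, -3); (-5/2, 3) → (7/2, 3); (1, -5) → (-9, -5)
T4 rotate counter-clockwise with cos θ = -3/5, sin θ = -4/5: (19/2, 4) → (-5/2, -10); (3, 1) → (-1, -3); (-11/2, -3) → (9/10, 31/5); (7/2, 3) → (3/10, -23/5); (-9, -5) → (7/5, 51/5)

image vertices: (-5/2, -10), (-1, -3), (9/10, 31/5), (3/10, -23/5), (7/5, 51/5)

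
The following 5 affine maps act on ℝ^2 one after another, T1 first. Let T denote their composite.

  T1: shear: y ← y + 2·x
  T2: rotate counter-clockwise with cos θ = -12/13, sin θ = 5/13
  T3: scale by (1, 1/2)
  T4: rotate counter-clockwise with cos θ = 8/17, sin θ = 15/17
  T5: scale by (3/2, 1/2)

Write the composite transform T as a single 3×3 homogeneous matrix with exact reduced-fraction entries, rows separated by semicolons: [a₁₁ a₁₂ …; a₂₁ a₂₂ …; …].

T1 = [1 0 0; 2 1 0; 0 0 1]
T2·T1 = [-22/13 -5/13 0; -19/13 -12/13 0; 0 0 1]
T3·…·T1 = [-22/13 -5/13 0; -19/26 -6/13 0; 0 0 1]
T4·…·T1 = [-67/442 50/221 0; -406/221 -123/221 0; 0 0 1]
T5·…·T1 = [-201/884 75/221 0; -203/221 -123/442 0; 0 0 1]

T = [-201/884 75/221 0; -203/221 -123/442 0; 0 0 1]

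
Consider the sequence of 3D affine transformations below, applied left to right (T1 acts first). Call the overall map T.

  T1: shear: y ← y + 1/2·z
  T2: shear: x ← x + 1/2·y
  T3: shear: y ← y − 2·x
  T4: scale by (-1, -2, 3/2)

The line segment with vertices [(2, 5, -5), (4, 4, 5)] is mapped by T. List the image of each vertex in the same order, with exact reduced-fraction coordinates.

image vertices: (-13/4, 8, -15/2), (-29/4, 16, 15/2)

T1 shear: y ← y + 1/2·z: (2, 5, -5) → (2, 5/2, -5); (4, 4, 5) → (4, 13/2, 5)
T2 shear: x ← x + 1/2·y: (2, 5/2, -5) → (13/4, 5/2, -5); (4, 13/2, 5) → (29/4, 13/2, 5)
T3 shear: y ← y − 2·x: (13/4, 5/2, -5) → (13/4, -4, -5); (29/4, 13/2, 5) → (29/4, -8, 5)
T4 scale by (-1, -2, 3/2): (13/4, -4, -5) → (-13/4, 8, -15/2); (29/4, -8, 5) → (-29/4, 16, 15/2)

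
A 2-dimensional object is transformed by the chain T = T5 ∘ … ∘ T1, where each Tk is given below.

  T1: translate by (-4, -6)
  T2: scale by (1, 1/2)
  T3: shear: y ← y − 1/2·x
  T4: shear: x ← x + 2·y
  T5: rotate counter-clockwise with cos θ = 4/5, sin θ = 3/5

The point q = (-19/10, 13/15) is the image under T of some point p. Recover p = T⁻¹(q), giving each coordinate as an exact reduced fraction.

p = (-2/3, 5)

T1 = [1 0 -4; 0 1 -6; 0 0 1]
T2·T1 = [1 0 -4; 0 1/2 -3; 0 0 1]
T3·…·T1 = [1 0 -4; -1/2 1/2 -1; 0 0 1]
T4·…·T1 = [0 1 -6; -1/2 1/2 -1; 0 0 1]
T5·…·T1 = [3/10 1/2 -21/5; -2/5 1 -22/5; 0 0 1]
det M = 1/2; M⁻¹ = [2 -1 4; 4/5 3/5 6; 0 0 1]
M⁻¹ · (-19/10, 13/15)ᵀ = (-2/3, 5)ᵀ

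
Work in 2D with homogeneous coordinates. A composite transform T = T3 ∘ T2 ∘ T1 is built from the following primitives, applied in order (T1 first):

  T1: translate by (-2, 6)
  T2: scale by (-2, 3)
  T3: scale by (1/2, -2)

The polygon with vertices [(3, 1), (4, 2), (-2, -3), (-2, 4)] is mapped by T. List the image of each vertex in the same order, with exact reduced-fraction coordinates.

image vertices: (-1, -42), (-2, -48), (4, -18), (4, -60)

T1 translate by (-2, 6): (3, 1) → (1, 7); (4, 2) → (2, 8); (-2, -3) → (-4, 3); (-2, 4) → (-4, 10)
T2 scale by (-2, 3): (1, 7) → (-2, 21); (2, 8) → (-4, 24); (-4, 3) → (8, 9); (-4, 10) → (8, 30)
T3 scale by (1/2, -2): (-2, 21) → (-1, -42); (-4, 24) → (-2, -48); (8, 9) → (4, -18); (8, 30) → (4, -60)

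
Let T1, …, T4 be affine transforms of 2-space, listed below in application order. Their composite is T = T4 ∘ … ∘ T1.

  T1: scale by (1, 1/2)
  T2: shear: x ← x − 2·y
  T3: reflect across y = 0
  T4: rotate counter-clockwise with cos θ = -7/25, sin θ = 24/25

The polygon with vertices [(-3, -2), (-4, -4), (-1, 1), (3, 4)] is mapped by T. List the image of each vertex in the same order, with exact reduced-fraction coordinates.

image vertices: (-17/25, -31/25), (-48/25, -14/25), (26/25, -89/50), (11/5, -2/5)

T1 scale by (1, 1/2): (-3, -2) → (-3, -1); (-4, -4) → (-4, -2); (-1, 1) → (-1, 1/2); (3, 4) → (3, 2)
T2 shear: x ← x − 2·y: (-3, -1) → (-1, -1); (-4, -2) → (0, -2); (-1, 1/2) → (-2, 1/2); (3, 2) → (-1, 2)
T3 reflect across y = 0: (-1, -1) → (-1, 1); (0, -2) → (0, 2); (-2, 1/2) → (-2, -1/2); (-1, 2) → (-1, -2)
T4 rotate counter-clockwise with cos θ = -7/25, sin θ = 24/25: (-1, 1) → (-17/25, -31/25); (0, 2) → (-48/25, -14/25); (-2, -1/2) → (26/25, -89/50); (-1, -2) → (11/5, -2/5)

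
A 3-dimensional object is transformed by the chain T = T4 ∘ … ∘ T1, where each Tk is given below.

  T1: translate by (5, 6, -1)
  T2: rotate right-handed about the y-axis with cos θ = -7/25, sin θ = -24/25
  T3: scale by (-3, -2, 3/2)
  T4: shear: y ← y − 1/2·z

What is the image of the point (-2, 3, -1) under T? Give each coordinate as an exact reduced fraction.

T1 translate by (5, 6, -1): (-2, 3, -1) → (3, 9, -2)
T2 rotate right-handed about the y-axis with cos θ = -7/25, sin θ = -24/25: (3, 9, -2) → (27/25, 9, 86/25)
T3 scale by (-3, -2, 3/2): (27/25, 9, 86/25) → (-81/25, -18, 129/25)
T4 shear: y ← y − 1/2·z: (-81/25, -18, 129/25) → (-81/25, -1029/50, 129/25)

T(p) = (-81/25, -1029/50, 129/25)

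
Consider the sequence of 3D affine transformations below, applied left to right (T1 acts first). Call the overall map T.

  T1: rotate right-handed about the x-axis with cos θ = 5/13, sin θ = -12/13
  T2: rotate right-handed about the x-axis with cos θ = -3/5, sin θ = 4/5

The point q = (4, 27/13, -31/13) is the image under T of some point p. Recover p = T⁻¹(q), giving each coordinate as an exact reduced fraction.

p = (4, -1, -3)

T1 = [1 0 0 0; 0 5/13 12/13 0; 0 -12/13 5/13 0; 0 0 0 1]
T2·T1 = [1 0 0 0; 0 33/65 -56/65 0; 0 56/65 33/65 0; 0 0 0 1]
det M = 1; M⁻¹ = [1 0 0 0; 0 33/65 56/65 0; 0 -56/65 33/65 0; 0 0 0 1]
M⁻¹ · (4, 27/13, -31/13)ᵀ = (4, -1, -3)ᵀ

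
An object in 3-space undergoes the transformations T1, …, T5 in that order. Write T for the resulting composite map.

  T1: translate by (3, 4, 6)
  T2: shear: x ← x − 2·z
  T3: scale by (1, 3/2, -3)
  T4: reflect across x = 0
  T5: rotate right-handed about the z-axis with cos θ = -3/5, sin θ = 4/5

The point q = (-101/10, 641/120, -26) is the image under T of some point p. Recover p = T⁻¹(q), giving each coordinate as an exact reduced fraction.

T1 = [1 0 0 3; 0 1 0 4; 0 0 1 6; 0 0 0 1]
T2·T1 = [1 0 -2 -9; 0 1 0 4; 0 0 1 6; 0 0 0 1]
T3·…·T1 = [1 0 -2 -9; 0 3/2 0 6; 0 0 -3 -18; 0 0 0 1]
T4·…·T1 = [-1 0 2 9; 0 3/2 0 6; 0 0 -3 -18; 0 0 0 1]
T5·…·T1 = [3/5 -6/5 -6/5 -51/5; -4/5 -9/10 8/5 18/5; 0 0 -3 -18; 0 0 0 1]
det M = 9/2; M⁻¹ = [3/5 -4/5 -2/3 -3; -8/15 -2/5 0 -4; 0 0 -1/3 -6; 0 0 0 1]
M⁻¹ · (-101/10, 641/120, -26)ᵀ = (4, -3/4, 8/3)ᵀ

p = (4, -3/4, 8/3)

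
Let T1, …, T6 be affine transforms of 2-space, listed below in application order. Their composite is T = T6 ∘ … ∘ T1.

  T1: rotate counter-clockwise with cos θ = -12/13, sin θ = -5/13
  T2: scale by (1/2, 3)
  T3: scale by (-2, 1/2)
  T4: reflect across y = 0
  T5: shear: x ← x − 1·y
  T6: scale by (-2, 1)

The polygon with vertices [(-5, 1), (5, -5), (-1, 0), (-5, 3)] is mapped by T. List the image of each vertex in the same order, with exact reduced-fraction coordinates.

T1 rotate counter-clockwise with cos θ = -12/13, sin θ = -5/13: (-5, 1) → (5, 1); (5, -5) → (-85/13, 35/13); (-1, 0) → (12/13, 5/13); (-5, 3) → (75/13, -11/13)
T2 scale by (1/2, 3): (5, 1) → (5/2, 3); (-85/13, 35/13) → (-85/26, 105/13); (12/13, 5/13) → (6/13, 15/13); (75/13, -11/13) → (75/26, -33/13)
T3 scale by (-2, 1/2): (5/2, 3) → (-5, 3/2); (-85/26, 105/13) → (85/13, 105/26); (6/13, 15/13) → (-12/13, 15/26); (75/26, -33/13) → (-75/13, -33/26)
T4 reflect across y = 0: (-5, 3/2) → (-5, -3/2); (85/13, 105/26) → (85/13, -105/26); (-12/13, 15/26) → (-12/13, -15/26); (-75/13, -33/26) → (-75/13, 33/26)
T5 shear: x ← x − 1·y: (-5, -3/2) → (-7/2, -3/2); (85/13, -105/26) → (275/26, -105/26); (-12/13, -15/26) → (-9/26, -15/26); (-75/13, 33/26) → (-183/26, 33/26)
T6 scale by (-2, 1): (-7/2, -3/2) → (7, -3/2); (275/26, -105/26) → (-275/13, -105/26); (-9/26, -15/26) → (9/13, -15/26); (-183/26, 33/26) → (183/13, 33/26)

image vertices: (7, -3/2), (-275/13, -105/26), (9/13, -15/26), (183/13, 33/26)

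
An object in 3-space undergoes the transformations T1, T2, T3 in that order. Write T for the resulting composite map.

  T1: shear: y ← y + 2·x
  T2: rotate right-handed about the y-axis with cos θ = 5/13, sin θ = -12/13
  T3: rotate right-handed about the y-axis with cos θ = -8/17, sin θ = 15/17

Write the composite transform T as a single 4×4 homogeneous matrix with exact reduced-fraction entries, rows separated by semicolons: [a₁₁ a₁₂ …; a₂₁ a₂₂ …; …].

T = [140/221 0 171/221 0; 2 1 0 0; -171/221 0 140/221 0; 0 0 0 1]

T1 = [1 0 0 0; 2 1 0 0; 0 0 1 0; 0 0 0 1]
T2·T1 = [5/13 0 -12/13 0; 2 1 0 0; 12/13 0 5/13 0; 0 0 0 1]
T3·…·T1 = [140/221 0 171/221 0; 2 1 0 0; -171/221 0 140/221 0; 0 0 0 1]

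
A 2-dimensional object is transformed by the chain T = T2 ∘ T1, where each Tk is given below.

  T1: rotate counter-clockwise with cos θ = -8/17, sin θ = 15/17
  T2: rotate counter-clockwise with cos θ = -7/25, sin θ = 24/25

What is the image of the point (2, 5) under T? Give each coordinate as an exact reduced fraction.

T1 rotate counter-clockwise with cos θ = -8/17, sin θ = 15/17: (2, 5) → (-91/17, -10/17)
T2 rotate counter-clockwise with cos θ = -7/25, sin θ = 24/25: (-91/17, -10/17) → (877/425, -2114/425)

T(p) = (877/425, -2114/425)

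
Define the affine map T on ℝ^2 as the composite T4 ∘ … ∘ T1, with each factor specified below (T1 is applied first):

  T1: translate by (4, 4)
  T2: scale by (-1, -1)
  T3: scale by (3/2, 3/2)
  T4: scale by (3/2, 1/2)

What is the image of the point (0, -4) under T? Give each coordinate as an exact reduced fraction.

T(p) = (-9, 0)

T1 translate by (4, 4): (0, -4) → (4, 0)
T2 scale by (-1, -1): (4, 0) → (-4, 0)
T3 scale by (3/2, 3/2): (-4, 0) → (-6, 0)
T4 scale by (3/2, 1/2): (-6, 0) → (-9, 0)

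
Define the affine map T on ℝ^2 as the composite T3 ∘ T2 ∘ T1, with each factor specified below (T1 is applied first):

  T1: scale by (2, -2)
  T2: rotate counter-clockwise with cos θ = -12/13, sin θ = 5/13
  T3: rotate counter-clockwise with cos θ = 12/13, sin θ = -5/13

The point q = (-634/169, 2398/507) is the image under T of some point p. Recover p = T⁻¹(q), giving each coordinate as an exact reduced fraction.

T1 = [2 0 0; 0 -2 0; 0 0 1]
T2·T1 = [-24/13 10/13 0; 10/13 24/13 0; 0 0 1]
T3·…·T1 = [-238/169 240/169 0; 240/169 238/169 0; 0 0 1]
det M = -4; M⁻¹ = [-119/338 60/169 0; 60/169 119/338 0; 0 0 1]
M⁻¹ · (-634/169, 2398/507)ᵀ = (3, 1/3)ᵀ

p = (3, 1/3)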